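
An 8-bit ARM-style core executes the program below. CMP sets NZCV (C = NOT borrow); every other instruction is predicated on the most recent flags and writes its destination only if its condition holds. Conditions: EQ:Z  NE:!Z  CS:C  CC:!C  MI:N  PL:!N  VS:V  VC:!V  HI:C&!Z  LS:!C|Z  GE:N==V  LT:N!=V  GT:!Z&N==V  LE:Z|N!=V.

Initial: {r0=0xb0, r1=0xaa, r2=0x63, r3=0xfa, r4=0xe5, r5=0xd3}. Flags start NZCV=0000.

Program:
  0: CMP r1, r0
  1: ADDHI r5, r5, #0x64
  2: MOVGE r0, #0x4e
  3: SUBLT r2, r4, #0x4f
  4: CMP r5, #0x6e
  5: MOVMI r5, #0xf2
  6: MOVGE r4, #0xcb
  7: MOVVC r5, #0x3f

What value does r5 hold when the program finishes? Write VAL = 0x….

VAL = 0xd3

0: ✓ CMP  NZCV=1000
1: · ADDHI
2: · MOVGE
3: ✓ SUBLT  r2←0x96
4: ✓ CMP  NZCV=0011
5: · MOVMI
6: · MOVGE
7: · MOVVC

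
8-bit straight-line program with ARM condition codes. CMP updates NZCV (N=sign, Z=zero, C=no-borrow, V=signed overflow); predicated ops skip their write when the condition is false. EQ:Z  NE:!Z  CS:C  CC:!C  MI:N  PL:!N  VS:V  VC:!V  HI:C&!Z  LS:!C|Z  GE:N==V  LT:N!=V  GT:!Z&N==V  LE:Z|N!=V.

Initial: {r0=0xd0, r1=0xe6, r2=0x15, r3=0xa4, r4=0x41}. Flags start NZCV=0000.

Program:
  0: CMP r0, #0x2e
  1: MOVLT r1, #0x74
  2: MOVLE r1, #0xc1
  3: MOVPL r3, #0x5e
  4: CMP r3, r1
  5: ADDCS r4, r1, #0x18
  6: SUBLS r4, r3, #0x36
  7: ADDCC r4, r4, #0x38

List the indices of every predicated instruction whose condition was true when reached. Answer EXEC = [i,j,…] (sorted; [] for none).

EXEC = [1,2,6,7]

0: ✓ CMP  NZCV=1010
1: ✓ MOVLT  r1←0x74
2: ✓ MOVLE  r1←0xc1
3: · MOVPL
4: ✓ CMP  NZCV=1000
5: · ADDCS
6: ✓ SUBLS  r4←0x6e
7: ✓ ADDCC  r4←0xa6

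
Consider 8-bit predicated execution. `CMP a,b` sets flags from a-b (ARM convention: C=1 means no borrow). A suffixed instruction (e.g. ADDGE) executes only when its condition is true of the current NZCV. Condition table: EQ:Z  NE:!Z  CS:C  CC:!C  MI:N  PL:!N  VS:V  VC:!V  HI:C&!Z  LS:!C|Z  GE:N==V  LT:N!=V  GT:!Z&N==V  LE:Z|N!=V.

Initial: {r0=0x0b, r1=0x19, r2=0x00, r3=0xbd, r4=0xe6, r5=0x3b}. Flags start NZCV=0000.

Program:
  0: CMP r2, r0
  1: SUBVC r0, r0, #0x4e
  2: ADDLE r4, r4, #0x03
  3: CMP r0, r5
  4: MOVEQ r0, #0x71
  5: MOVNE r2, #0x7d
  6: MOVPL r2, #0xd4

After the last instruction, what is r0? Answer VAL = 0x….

0: ✓ CMP  NZCV=1000
1: ✓ SUBVC  r0←0xbd
2: ✓ ADDLE  r4←0xe9
3: ✓ CMP  NZCV=1010
4: · MOVEQ
5: ✓ MOVNE  r2←0x7d
6: · MOVPL

VAL = 0xbd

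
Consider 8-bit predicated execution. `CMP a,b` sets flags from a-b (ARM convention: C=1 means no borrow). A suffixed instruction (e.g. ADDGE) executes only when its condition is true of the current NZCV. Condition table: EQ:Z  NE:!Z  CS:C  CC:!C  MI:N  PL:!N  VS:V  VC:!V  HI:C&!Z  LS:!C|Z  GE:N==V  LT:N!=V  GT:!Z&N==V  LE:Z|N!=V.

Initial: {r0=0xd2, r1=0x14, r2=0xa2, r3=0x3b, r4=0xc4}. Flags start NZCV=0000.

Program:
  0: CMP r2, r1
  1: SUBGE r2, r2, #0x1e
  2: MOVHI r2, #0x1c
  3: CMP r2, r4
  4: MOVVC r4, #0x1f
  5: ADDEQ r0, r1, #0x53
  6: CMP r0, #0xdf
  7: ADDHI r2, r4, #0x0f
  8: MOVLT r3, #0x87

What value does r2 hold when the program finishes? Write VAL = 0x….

[0] flags=1010 → (cmp)
[1] flags=1010 GE?F → skip
[2] flags=1010 HI?T → r2=0x1c
[3] flags=0000 → (cmp)
[4] flags=0000 VC?T → r4=0x1f
[5] flags=0000 EQ?F → skip
[6] flags=1000 → (cmp)
[7] flags=1000 HI?F → skip
[8] flags=1000 LT?T → r3=0x87

VAL = 0x1c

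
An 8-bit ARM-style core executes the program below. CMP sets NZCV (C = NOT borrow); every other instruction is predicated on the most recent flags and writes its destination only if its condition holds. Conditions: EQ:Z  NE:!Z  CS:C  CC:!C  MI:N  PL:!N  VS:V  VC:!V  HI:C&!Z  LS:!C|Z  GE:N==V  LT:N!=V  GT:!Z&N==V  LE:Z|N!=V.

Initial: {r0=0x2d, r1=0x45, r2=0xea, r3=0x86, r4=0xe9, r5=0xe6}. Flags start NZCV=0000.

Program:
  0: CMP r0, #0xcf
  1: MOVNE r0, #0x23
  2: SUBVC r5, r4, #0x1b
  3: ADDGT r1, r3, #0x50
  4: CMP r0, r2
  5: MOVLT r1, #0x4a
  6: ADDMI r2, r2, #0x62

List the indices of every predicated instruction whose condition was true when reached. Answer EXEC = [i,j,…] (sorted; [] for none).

EXEC = [1,2,3]

[0] flags=0000 → (cmp)
[1] flags=0000 NE?T → r0=0x23
[2] flags=0000 VC?T → r5=0xce
[3] flags=0000 GT?T → r1=0xd6
[4] flags=0000 → (cmp)
[5] flags=0000 LT?F → skip
[6] flags=0000 MI?F → skip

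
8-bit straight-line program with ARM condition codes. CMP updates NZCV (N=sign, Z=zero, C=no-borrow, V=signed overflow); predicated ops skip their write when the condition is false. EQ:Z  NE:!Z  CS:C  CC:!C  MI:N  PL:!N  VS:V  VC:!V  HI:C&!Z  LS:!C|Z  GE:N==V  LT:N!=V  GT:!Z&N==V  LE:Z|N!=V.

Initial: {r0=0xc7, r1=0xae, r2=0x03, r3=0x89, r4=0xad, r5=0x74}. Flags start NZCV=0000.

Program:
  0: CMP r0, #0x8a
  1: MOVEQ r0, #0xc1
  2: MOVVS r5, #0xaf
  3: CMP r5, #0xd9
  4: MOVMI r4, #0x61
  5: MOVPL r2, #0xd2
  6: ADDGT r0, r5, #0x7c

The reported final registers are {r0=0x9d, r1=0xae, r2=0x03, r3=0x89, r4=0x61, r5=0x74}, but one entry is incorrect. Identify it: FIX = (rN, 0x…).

FIX = (r0, 0xf0)

[0] flags=0010 → (cmp)
[1] flags=0010 EQ?F → skip
[2] flags=0010 VS?F → skip
[3] flags=1001 → (cmp)
[4] flags=1001 MI?T → r4=0x61
[5] flags=1001 PL?F → skip
[6] flags=1001 GT?T → r0=0xf0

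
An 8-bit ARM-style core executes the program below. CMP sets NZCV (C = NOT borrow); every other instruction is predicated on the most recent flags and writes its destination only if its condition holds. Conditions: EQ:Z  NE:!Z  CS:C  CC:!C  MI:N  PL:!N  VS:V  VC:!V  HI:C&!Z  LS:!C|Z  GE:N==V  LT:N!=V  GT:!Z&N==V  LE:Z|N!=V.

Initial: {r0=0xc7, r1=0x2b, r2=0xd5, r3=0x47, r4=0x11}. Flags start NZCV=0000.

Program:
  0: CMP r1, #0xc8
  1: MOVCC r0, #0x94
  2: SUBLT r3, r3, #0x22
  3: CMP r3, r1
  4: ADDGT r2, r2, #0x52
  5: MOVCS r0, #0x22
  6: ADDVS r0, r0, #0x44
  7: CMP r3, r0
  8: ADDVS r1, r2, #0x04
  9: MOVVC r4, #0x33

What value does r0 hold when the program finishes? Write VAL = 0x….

0: ✓ CMP  NZCV=0000
1: ✓ MOVCC  r0←0x94
2: · SUBLT
3: ✓ CMP  NZCV=0010
4: ✓ ADDGT  r2←0x27
5: ✓ MOVCS  r0←0x22
6: · ADDVS
7: ✓ CMP  NZCV=0010
8: · ADDVS
9: ✓ MOVVC  r4←0x33

VAL = 0x22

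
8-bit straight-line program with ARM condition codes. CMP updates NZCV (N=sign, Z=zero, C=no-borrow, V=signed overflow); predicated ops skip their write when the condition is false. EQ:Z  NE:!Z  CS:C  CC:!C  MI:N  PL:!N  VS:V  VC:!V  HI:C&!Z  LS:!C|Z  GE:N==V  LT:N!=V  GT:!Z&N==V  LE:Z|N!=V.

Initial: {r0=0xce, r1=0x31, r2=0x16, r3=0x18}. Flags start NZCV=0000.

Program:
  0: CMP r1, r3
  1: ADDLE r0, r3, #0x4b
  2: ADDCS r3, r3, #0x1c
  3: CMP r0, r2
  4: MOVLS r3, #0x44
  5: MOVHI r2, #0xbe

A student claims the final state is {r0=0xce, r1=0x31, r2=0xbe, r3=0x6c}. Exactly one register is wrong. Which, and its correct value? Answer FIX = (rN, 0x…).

FIX = (r3, 0x34)

[0] flags=0010 → (cmp)
[1] flags=0010 LE?F → skip
[2] flags=0010 CS?T → r3=0x34
[3] flags=1010 → (cmp)
[4] flags=1010 LS?F → skip
[5] flags=1010 HI?T → r2=0xbe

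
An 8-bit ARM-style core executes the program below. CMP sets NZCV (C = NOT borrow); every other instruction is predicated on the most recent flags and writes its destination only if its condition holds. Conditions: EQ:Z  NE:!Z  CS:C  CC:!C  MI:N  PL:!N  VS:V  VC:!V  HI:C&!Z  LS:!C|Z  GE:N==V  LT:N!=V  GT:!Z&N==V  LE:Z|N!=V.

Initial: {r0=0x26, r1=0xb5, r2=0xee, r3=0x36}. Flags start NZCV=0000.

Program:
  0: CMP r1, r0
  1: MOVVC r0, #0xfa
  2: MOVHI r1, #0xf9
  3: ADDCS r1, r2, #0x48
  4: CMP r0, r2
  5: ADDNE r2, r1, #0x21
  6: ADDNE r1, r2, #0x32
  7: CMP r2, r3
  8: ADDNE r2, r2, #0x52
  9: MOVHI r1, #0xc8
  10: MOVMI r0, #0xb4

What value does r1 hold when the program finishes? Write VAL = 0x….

VAL = 0xc8

0: ✓ CMP  NZCV=1010
1: ✓ MOVVC  r0←0xfa
2: ✓ MOVHI  r1←0xf9
3: ✓ ADDCS  r1←0x36
4: ✓ CMP  NZCV=0010
5: ✓ ADDNE  r2←0x57
6: ✓ ADDNE  r1←0x89
7: ✓ CMP  NZCV=0010
8: ✓ ADDNE  r2←0xa9
9: ✓ MOVHI  r1←0xc8
10: · MOVMI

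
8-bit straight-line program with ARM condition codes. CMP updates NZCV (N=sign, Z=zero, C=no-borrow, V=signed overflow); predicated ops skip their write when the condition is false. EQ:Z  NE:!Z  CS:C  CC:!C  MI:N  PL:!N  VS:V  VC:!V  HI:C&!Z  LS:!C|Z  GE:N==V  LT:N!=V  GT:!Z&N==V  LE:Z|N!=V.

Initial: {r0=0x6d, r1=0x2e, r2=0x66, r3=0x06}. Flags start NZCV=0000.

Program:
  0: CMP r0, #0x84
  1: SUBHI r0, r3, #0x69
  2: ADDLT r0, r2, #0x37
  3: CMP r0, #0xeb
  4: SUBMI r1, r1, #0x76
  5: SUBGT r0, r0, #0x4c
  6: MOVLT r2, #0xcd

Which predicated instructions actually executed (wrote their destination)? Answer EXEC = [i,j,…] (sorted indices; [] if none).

EXEC = [4,5]

[0] flags=1001 → (cmp)
[1] flags=1001 HI?F → skip
[2] flags=1001 LT?F → skip
[3] flags=1001 → (cmp)
[4] flags=1001 MI?T → r1=0xb8
[5] flags=1001 GT?T → r0=0x21
[6] flags=1001 LT?F → skip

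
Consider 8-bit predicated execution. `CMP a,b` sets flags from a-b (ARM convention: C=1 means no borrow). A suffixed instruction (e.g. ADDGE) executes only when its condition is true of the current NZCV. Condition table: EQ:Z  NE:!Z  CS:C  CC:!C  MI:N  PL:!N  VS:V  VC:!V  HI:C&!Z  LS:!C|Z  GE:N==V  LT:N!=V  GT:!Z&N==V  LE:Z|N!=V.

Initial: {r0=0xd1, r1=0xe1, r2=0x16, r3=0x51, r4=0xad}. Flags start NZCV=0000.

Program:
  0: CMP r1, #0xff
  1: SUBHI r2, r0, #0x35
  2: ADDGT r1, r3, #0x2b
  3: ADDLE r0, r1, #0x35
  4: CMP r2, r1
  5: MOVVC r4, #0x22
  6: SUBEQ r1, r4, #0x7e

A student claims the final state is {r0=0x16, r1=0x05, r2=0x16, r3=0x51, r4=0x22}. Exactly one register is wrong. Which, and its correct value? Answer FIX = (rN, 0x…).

[0] flags=1000 → (cmp)
[1] flags=1000 HI?F → skip
[2] flags=1000 GT?F → skip
[3] flags=1000 LE?T → r0=0x16
[4] flags=0000 → (cmp)
[5] flags=0000 VC?T → r4=0x22
[6] flags=0000 EQ?F → skip

FIX = (r1, 0xe1)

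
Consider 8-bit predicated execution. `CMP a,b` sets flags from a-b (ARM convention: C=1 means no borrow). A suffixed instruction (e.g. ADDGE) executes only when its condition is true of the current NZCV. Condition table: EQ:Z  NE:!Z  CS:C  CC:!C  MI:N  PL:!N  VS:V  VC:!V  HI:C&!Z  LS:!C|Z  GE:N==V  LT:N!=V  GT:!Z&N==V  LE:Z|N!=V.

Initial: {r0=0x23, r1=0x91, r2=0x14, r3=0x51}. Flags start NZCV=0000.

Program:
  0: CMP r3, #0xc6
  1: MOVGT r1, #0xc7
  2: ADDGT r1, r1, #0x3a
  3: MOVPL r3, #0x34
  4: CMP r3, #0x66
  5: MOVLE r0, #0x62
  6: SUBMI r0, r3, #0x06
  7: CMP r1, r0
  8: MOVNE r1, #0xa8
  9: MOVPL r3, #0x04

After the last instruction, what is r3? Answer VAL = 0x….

VAL = 0x51

[0] flags=1001 → (cmp)
[1] flags=1001 GT?T → r1=0xc7
[2] flags=1001 GT?T → r1=0x01
[3] flags=1001 PL?F → skip
[4] flags=1000 → (cmp)
[5] flags=1000 LE?T → r0=0x62
[6] flags=1000 MI?T → r0=0x4b
[7] flags=1000 → (cmp)
[8] flags=1000 NE?T → r1=0xa8
[9] flags=1000 PL?F → skip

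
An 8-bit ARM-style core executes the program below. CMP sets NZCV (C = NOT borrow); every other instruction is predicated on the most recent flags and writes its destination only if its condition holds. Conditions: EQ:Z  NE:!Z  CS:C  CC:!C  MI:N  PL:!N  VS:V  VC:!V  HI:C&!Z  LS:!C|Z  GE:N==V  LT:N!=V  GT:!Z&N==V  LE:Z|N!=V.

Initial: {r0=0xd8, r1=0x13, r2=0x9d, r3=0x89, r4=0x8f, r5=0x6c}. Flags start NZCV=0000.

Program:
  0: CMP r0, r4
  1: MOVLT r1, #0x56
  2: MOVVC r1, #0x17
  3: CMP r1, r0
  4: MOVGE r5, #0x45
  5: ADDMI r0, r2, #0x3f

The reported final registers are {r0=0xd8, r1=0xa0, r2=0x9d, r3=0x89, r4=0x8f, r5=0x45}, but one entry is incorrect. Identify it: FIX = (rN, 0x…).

[0] flags=0010 → (cmp)
[1] flags=0010 LT?F → skip
[2] flags=0010 VC?T → r1=0x17
[3] flags=0000 → (cmp)
[4] flags=0000 GE?T → r5=0x45
[5] flags=0000 MI?F → skip

FIX = (r1, 0x17)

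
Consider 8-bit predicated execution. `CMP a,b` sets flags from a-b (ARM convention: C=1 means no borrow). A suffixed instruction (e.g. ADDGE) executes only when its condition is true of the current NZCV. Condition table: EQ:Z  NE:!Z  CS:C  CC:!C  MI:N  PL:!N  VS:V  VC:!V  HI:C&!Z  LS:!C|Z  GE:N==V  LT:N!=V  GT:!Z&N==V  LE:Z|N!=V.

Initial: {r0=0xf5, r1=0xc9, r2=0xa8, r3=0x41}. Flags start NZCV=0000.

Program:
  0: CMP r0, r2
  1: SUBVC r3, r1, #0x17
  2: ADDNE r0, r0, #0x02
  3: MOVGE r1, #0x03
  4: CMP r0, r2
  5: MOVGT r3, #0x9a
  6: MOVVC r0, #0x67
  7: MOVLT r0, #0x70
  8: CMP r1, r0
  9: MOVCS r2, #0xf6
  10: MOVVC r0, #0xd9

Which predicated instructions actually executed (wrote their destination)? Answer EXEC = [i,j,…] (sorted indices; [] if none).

EXEC = [1,2,3,5,6,10]

0: ✓ CMP  NZCV=0010
1: ✓ SUBVC  r3←0xb2
2: ✓ ADDNE  r0←0xf7
3: ✓ MOVGE  r1←0x03
4: ✓ CMP  NZCV=0010
5: ✓ MOVGT  r3←0x9a
6: ✓ MOVVC  r0←0x67
7: · MOVLT
8: ✓ CMP  NZCV=1000
9: · MOVCS
10: ✓ MOVVC  r0←0xd9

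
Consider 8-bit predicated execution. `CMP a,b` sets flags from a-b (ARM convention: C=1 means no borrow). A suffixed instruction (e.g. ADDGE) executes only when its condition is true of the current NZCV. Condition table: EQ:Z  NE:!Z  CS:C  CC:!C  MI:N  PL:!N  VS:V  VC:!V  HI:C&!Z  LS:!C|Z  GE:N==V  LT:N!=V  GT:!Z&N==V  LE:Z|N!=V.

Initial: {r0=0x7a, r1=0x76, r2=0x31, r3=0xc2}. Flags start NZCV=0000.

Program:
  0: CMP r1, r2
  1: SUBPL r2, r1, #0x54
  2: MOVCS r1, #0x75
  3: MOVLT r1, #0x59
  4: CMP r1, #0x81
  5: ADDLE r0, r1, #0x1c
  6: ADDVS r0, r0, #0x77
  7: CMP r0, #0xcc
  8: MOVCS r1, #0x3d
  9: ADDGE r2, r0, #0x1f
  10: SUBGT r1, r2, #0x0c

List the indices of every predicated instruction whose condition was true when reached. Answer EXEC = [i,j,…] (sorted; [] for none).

0: ✓ CMP  NZCV=0010
1: ✓ SUBPL  r2←0x22
2: ✓ MOVCS  r1←0x75
3: · MOVLT
4: ✓ CMP  NZCV=1001
5: · ADDLE
6: ✓ ADDVS  r0←0xf1
7: ✓ CMP  NZCV=0010
8: ✓ MOVCS  r1←0x3d
9: ✓ ADDGE  r2←0x10
10: ✓ SUBGT  r1←0x04

EXEC = [1,2,6,8,9,10]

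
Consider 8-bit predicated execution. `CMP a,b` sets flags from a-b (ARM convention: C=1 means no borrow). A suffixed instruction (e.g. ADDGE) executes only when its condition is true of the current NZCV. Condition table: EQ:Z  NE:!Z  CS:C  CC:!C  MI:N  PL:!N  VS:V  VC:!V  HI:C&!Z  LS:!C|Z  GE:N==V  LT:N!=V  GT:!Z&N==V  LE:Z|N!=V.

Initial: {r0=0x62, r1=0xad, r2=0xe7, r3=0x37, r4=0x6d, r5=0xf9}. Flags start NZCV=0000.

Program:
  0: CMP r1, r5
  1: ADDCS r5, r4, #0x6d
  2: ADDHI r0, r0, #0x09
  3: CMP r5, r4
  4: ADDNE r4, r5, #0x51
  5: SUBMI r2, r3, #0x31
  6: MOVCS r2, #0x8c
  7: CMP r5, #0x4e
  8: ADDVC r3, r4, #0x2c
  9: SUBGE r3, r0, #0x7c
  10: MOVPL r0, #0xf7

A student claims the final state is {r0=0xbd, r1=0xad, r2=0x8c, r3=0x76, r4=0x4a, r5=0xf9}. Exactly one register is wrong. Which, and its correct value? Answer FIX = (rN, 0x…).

[0] flags=1000 → (cmp)
[1] flags=1000 CS?F → skip
[2] flags=1000 HI?F → skip
[3] flags=1010 → (cmp)
[4] flags=1010 NE?T → r4=0x4a
[5] flags=1010 MI?T → r2=0x06
[6] flags=1010 CS?T → r2=0x8c
[7] flags=1010 → (cmp)
[8] flags=1010 VC?T → r3=0x76
[9] flags=1010 GE?F → skip
[10] flags=1010 PL?F → skip

FIX = (r0, 0x62)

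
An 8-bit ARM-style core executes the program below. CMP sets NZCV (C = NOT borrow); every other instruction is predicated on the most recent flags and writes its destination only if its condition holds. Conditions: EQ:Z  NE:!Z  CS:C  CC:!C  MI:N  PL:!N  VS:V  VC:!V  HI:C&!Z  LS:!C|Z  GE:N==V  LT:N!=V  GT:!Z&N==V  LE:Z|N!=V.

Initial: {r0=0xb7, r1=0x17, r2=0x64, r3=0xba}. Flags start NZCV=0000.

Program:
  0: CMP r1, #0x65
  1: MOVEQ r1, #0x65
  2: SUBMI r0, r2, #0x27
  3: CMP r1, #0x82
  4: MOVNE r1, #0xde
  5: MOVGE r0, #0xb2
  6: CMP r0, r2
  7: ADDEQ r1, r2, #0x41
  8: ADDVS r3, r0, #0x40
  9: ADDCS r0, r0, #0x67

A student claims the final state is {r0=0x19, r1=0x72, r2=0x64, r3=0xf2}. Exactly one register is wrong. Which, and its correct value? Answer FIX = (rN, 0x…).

0: ✓ CMP  NZCV=1000
1: · MOVEQ
2: ✓ SUBMI  r0←0x3d
3: ✓ CMP  NZCV=1001
4: ✓ MOVNE  r1←0xde
5: ✓ MOVGE  r0←0xb2
6: ✓ CMP  NZCV=0011
7: · ADDEQ
8: ✓ ADDVS  r3←0xf2
9: ✓ ADDCS  r0←0x19

FIX = (r1, 0xde)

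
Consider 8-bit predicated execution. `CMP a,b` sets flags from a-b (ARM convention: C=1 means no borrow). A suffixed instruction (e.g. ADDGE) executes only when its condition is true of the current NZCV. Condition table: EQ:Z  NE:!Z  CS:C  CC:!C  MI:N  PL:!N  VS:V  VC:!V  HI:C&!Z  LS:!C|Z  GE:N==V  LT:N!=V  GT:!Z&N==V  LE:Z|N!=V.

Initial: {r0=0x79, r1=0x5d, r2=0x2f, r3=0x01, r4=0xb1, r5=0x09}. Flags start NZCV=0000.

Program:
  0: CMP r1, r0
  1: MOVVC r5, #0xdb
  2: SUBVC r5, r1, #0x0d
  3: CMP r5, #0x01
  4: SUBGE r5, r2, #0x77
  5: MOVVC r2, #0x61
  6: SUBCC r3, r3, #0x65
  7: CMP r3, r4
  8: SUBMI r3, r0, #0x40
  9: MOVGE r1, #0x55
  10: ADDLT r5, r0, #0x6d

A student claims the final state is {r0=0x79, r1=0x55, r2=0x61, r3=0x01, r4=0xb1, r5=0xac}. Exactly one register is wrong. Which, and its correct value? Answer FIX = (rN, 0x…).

FIX = (r5, 0xb8)

0: ✓ CMP  NZCV=1000
1: ✓ MOVVC  r5←0xdb
2: ✓ SUBVC  r5←0x50
3: ✓ CMP  NZCV=0010
4: ✓ SUBGE  r5←0xb8
5: ✓ MOVVC  r2←0x61
6: · SUBCC
7: ✓ CMP  NZCV=0000
8: · SUBMI
9: ✓ MOVGE  r1←0x55
10: · ADDLT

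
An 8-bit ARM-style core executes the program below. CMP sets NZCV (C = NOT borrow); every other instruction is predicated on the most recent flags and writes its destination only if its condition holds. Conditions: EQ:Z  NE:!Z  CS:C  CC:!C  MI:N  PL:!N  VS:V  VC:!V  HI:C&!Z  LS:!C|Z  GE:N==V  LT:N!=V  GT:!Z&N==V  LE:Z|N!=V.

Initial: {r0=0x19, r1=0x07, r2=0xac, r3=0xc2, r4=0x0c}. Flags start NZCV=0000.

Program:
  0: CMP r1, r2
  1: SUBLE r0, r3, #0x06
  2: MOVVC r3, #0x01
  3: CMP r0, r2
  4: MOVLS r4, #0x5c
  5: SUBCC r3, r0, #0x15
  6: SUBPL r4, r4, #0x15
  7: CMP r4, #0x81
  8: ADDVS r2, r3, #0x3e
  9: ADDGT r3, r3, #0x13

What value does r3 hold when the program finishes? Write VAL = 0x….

[0] flags=0000 → (cmp)
[1] flags=0000 LE?F → skip
[2] flags=0000 VC?T → r3=0x01
[3] flags=0000 → (cmp)
[4] flags=0000 LS?T → r4=0x5c
[5] flags=0000 CC?T → r3=0x04
[6] flags=0000 PL?T → r4=0x47
[7] flags=1001 → (cmp)
[8] flags=1001 VS?T → r2=0x42
[9] flags=1001 GT?T → r3=0x17

VAL = 0x17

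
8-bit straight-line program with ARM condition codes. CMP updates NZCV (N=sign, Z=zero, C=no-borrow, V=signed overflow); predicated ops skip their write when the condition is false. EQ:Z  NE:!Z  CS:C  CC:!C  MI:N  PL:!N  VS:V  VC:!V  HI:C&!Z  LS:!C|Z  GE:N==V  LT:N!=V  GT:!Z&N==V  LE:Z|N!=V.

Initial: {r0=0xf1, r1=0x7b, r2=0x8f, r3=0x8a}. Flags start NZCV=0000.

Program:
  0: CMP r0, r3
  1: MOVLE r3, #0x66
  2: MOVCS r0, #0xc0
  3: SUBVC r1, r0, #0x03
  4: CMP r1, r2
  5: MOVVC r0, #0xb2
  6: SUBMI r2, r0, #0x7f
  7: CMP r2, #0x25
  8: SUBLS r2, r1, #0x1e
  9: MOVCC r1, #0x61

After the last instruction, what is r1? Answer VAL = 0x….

VAL = 0xbd

0: ✓ CMP  NZCV=0010
1: · MOVLE
2: ✓ MOVCS  r0←0xc0
3: ✓ SUBVC  r1←0xbd
4: ✓ CMP  NZCV=0010
5: ✓ MOVVC  r0←0xb2
6: · SUBMI
7: ✓ CMP  NZCV=0011
8: · SUBLS
9: · MOVCC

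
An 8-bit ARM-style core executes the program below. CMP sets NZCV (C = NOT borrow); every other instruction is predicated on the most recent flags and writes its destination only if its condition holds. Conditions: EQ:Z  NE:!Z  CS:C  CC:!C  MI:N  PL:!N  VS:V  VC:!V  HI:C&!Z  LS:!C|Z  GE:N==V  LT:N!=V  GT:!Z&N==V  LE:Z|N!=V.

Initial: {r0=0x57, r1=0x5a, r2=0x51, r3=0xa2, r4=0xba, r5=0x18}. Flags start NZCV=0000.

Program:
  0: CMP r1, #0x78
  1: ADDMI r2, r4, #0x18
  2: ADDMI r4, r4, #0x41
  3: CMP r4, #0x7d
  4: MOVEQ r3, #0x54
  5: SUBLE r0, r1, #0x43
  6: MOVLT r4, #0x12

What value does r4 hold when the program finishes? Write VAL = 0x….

VAL = 0x12

0: ✓ CMP  NZCV=1000
1: ✓ ADDMI  r2←0xd2
2: ✓ ADDMI  r4←0xfb
3: ✓ CMP  NZCV=0011
4: · MOVEQ
5: ✓ SUBLE  r0←0x17
6: ✓ MOVLT  r4←0x12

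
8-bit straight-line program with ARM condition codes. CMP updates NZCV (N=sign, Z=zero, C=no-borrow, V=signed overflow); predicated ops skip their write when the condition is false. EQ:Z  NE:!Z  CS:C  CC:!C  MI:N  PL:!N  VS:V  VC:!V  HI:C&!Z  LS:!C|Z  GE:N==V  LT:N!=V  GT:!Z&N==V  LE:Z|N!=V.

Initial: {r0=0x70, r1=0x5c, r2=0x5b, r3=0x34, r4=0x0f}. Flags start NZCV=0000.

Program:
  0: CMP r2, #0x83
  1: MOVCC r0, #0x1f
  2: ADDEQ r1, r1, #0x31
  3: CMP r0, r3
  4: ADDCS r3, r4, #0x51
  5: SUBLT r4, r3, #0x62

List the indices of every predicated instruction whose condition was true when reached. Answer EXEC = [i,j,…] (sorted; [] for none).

EXEC = [1,5]

0: ✓ CMP  NZCV=1001
1: ✓ MOVCC  r0←0x1f
2: · ADDEQ
3: ✓ CMP  NZCV=1000
4: · ADDCS
5: ✓ SUBLT  r4←0xd2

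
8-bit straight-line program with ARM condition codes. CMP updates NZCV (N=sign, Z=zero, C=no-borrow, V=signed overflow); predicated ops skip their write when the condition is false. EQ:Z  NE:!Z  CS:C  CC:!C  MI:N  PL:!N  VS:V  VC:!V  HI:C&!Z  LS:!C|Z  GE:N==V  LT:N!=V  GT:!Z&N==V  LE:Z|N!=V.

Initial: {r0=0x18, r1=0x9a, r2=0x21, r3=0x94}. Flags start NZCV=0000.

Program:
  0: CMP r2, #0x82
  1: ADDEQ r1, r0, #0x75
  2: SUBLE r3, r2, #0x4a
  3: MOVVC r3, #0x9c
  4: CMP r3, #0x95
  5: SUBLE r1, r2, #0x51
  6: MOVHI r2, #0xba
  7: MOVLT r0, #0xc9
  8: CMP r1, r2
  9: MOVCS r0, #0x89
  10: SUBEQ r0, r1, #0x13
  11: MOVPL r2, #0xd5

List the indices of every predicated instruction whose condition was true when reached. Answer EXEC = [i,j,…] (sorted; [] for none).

[0] flags=1001 → (cmp)
[1] flags=1001 EQ?F → skip
[2] flags=1001 LE?F → skip
[3] flags=1001 VC?F → skip
[4] flags=1000 → (cmp)
[5] flags=1000 LE?T → r1=0xd0
[6] flags=1000 HI?F → skip
[7] flags=1000 LT?T → r0=0xc9
[8] flags=1010 → (cmp)
[9] flags=1010 CS?T → r0=0x89
[10] flags=1010 EQ?F → skip
[11] flags=1010 PL?F → skip

EXEC = [5,7,9]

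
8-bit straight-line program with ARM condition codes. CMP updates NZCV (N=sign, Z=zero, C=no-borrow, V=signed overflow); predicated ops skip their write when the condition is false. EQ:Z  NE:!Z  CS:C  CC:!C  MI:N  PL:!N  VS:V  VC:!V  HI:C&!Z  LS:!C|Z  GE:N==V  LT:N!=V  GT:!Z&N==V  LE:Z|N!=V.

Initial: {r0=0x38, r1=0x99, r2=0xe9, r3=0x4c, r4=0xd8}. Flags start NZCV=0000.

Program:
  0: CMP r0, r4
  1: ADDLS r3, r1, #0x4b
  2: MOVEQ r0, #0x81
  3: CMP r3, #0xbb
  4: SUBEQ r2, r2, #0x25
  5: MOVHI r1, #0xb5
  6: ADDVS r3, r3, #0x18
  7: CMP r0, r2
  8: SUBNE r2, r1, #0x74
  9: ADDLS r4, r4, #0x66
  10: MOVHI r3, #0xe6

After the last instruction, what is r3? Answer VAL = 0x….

0: ✓ CMP  NZCV=0000
1: ✓ ADDLS  r3←0xe4
2: · MOVEQ
3: ✓ CMP  NZCV=0010
4: · SUBEQ
5: ✓ MOVHI  r1←0xb5
6: · ADDVS
7: ✓ CMP  NZCV=0000
8: ✓ SUBNE  r2←0x41
9: ✓ ADDLS  r4←0x3e
10: · MOVHI

VAL = 0xe4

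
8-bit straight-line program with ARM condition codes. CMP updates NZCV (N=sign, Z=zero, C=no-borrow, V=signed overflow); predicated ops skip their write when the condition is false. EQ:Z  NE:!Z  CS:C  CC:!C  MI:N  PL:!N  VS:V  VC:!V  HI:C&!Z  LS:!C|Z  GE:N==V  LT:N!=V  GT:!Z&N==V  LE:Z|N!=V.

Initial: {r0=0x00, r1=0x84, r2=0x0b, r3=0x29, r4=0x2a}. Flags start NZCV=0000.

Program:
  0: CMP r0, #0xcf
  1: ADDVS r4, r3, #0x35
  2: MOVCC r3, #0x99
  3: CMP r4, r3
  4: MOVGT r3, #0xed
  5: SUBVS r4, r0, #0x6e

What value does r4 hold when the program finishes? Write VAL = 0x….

VAL = 0x92

[0] flags=0000 → (cmp)
[1] flags=0000 VS?F → skip
[2] flags=0000 CC?T → r3=0x99
[3] flags=1001 → (cmp)
[4] flags=1001 GT?T → r3=0xed
[5] flags=1001 VS?T → r4=0x92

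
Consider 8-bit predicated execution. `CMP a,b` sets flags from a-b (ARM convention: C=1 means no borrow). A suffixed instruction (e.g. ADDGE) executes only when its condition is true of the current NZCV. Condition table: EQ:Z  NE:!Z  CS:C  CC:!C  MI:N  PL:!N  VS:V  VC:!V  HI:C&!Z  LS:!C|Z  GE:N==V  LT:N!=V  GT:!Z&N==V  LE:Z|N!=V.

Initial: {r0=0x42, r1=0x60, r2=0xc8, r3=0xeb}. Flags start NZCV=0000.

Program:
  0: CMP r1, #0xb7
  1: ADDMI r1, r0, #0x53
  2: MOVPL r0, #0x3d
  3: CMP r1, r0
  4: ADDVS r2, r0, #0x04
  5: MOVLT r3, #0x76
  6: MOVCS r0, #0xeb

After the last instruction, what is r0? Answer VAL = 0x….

VAL = 0xeb

[0] flags=1001 → (cmp)
[1] flags=1001 MI?T → r1=0x95
[2] flags=1001 PL?F → skip
[3] flags=0011 → (cmp)
[4] flags=0011 VS?T → r2=0x46
[5] flags=0011 LT?T → r3=0x76
[6] flags=0011 CS?T → r0=0xeb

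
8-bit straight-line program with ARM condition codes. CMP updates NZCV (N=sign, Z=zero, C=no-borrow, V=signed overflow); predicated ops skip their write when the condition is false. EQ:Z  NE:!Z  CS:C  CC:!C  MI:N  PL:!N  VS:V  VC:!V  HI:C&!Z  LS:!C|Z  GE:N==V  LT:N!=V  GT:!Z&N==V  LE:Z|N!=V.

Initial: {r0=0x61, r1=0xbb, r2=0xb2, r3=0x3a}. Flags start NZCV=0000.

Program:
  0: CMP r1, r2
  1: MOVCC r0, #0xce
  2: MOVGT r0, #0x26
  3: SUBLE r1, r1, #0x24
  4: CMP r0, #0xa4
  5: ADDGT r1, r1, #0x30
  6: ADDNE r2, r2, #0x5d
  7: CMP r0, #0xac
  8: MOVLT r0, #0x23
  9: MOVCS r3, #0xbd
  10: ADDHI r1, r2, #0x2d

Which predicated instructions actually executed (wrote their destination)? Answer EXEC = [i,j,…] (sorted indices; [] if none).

EXEC = [2,5,6]

[0] flags=0010 → (cmp)
[1] flags=0010 CC?F → skip
[2] flags=0010 GT?T → r0=0x26
[3] flags=0010 LE?F → skip
[4] flags=1001 → (cmp)
[5] flags=1001 GT?T → r1=0xeb
[6] flags=1001 NE?T → r2=0x0f
[7] flags=0000 → (cmp)
[8] flags=0000 LT?F → skip
[9] flags=0000 CS?F → skip
[10] flags=0000 HI?F → skip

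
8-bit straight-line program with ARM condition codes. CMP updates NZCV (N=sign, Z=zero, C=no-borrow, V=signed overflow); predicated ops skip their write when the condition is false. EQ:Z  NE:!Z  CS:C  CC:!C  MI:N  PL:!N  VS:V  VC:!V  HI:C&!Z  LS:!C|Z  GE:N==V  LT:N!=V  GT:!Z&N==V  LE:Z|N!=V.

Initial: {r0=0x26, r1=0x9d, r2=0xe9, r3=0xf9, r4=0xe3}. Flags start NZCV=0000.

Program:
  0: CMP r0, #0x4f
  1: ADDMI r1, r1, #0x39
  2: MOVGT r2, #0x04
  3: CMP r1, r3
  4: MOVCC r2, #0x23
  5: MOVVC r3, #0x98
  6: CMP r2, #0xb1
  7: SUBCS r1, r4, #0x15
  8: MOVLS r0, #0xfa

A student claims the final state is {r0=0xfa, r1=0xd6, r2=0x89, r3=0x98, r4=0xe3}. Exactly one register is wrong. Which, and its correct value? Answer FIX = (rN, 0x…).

0: ✓ CMP  NZCV=1000
1: ✓ ADDMI  r1←0xd6
2: · MOVGT
3: ✓ CMP  NZCV=1000
4: ✓ MOVCC  r2←0x23
5: ✓ MOVVC  r3←0x98
6: ✓ CMP  NZCV=0000
7: · SUBCS
8: ✓ MOVLS  r0←0xfa

FIX = (r2, 0x23)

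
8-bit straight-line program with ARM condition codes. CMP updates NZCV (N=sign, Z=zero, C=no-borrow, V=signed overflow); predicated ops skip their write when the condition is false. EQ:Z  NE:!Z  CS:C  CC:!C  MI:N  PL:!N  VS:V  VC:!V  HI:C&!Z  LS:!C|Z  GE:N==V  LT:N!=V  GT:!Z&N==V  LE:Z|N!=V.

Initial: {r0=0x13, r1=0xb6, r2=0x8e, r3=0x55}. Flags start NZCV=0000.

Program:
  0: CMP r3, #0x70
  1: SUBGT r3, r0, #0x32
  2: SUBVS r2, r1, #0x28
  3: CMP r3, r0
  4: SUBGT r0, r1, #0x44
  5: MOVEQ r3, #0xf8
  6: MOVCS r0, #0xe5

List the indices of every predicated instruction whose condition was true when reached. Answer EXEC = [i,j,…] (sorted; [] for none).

EXEC = [4,6]

[0] flags=1000 → (cmp)
[1] flags=1000 GT?F → skip
[2] flags=1000 VS?F → skip
[3] flags=0010 → (cmp)
[4] flags=0010 GT?T → r0=0x72
[5] flags=0010 EQ?F → skip
[6] flags=0010 CS?T → r0=0xe5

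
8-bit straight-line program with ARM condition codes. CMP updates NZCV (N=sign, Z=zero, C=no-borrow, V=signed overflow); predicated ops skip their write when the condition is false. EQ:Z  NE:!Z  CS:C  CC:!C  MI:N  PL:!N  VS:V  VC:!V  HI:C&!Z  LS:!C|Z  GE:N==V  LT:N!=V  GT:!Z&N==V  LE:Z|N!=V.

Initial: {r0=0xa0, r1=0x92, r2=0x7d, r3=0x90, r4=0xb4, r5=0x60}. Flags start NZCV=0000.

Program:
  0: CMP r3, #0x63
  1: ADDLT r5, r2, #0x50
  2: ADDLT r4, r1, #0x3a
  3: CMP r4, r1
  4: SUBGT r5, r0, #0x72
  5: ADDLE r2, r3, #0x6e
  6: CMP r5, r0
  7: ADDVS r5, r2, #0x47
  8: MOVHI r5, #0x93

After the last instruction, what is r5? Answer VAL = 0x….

0: ✓ CMP  NZCV=0011
1: ✓ ADDLT  r5←0xcd
2: ✓ ADDLT  r4←0xcc
3: ✓ CMP  NZCV=0010
4: ✓ SUBGT  r5←0x2e
5: · ADDLE
6: ✓ CMP  NZCV=1001
7: ✓ ADDVS  r5←0xc4
8: · MOVHI

VAL = 0xc4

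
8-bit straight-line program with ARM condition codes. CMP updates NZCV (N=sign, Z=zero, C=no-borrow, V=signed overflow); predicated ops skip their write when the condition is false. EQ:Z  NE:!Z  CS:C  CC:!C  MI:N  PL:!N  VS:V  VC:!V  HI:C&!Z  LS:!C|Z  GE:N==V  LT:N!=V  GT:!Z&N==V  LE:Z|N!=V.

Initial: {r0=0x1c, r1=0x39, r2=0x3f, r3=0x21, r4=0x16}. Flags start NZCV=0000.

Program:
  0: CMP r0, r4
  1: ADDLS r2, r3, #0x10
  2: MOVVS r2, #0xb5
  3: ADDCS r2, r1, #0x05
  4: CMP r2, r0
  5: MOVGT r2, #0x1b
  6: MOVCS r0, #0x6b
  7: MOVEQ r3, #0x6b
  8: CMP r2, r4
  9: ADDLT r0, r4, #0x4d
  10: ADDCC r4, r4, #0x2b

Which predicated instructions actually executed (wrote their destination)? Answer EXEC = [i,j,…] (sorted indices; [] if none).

EXEC = [3,5,6]

0: ✓ CMP  NZCV=0010
1: · ADDLS
2: · MOVVS
3: ✓ ADDCS  r2←0x3e
4: ✓ CMP  NZCV=0010
5: ✓ MOVGT  r2←0x1b
6: ✓ MOVCS  r0←0x6b
7: · MOVEQ
8: ✓ CMP  NZCV=0010
9: · ADDLT
10: · ADDCC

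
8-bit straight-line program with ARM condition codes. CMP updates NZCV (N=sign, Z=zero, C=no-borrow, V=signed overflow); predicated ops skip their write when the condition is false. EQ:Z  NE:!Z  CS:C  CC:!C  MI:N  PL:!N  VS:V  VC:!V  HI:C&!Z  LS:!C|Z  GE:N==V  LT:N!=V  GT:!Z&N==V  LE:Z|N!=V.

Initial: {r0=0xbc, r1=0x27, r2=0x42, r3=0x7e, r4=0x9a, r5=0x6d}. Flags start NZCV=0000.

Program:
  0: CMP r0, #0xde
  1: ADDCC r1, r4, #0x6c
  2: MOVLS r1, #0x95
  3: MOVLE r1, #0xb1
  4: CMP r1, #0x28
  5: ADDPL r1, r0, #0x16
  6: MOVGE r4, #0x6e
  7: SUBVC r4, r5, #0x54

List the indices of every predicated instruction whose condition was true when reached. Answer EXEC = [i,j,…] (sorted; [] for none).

0: ✓ CMP  NZCV=1000
1: ✓ ADDCC  r1←0x06
2: ✓ MOVLS  r1←0x95
3: ✓ MOVLE  r1←0xb1
4: ✓ CMP  NZCV=1010
5: · ADDPL
6: · MOVGE
7: ✓ SUBVC  r4←0x19

EXEC = [1,2,3,7]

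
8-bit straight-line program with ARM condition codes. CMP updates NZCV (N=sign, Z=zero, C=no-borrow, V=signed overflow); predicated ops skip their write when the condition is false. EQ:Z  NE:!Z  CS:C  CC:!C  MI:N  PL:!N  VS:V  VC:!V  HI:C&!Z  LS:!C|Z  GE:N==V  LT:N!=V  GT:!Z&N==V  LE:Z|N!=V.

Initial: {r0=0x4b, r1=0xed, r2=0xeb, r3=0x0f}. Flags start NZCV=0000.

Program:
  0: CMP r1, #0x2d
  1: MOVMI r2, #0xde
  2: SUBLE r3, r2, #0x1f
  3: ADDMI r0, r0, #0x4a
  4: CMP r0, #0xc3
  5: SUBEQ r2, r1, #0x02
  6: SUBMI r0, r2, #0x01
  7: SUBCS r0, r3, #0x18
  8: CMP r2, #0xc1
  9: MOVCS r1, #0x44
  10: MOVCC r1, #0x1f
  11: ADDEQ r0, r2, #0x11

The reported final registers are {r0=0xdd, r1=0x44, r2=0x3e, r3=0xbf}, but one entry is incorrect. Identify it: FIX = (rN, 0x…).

0: ✓ CMP  NZCV=1010
1: ✓ MOVMI  r2←0xde
2: ✓ SUBLE  r3←0xbf
3: ✓ ADDMI  r0←0x95
4: ✓ CMP  NZCV=1000
5: · SUBEQ
6: ✓ SUBMI  r0←0xdd
7: · SUBCS
8: ✓ CMP  NZCV=0010
9: ✓ MOVCS  r1←0x44
10: · MOVCC
11: · ADDEQ

FIX = (r2, 0xde)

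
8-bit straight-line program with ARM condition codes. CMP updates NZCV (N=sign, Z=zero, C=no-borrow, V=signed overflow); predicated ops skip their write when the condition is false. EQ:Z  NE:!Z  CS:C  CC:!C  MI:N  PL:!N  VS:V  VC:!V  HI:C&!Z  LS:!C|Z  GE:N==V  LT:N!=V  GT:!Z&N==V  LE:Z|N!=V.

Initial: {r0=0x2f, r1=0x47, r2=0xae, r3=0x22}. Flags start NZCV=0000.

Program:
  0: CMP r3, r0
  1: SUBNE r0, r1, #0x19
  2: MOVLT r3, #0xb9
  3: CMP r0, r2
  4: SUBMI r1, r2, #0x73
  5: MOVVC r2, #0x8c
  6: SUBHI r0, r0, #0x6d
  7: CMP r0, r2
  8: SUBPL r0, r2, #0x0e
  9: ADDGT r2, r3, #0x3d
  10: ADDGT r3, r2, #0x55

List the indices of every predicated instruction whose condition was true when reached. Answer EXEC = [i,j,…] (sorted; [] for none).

[0] flags=1000 → (cmp)
[1] flags=1000 NE?T → r0=0x2e
[2] flags=1000 LT?T → r3=0xb9
[3] flags=1001 → (cmp)
[4] flags=1001 MI?T → r1=0x3b
[5] flags=1001 VC?F → skip
[6] flags=1001 HI?F → skip
[7] flags=1001 → (cmp)
[8] flags=1001 PL?F → skip
[9] flags=1001 GT?T → r2=0xf6
[10] flags=1001 GT?T → r3=0x4b

EXEC = [1,2,4,9,10]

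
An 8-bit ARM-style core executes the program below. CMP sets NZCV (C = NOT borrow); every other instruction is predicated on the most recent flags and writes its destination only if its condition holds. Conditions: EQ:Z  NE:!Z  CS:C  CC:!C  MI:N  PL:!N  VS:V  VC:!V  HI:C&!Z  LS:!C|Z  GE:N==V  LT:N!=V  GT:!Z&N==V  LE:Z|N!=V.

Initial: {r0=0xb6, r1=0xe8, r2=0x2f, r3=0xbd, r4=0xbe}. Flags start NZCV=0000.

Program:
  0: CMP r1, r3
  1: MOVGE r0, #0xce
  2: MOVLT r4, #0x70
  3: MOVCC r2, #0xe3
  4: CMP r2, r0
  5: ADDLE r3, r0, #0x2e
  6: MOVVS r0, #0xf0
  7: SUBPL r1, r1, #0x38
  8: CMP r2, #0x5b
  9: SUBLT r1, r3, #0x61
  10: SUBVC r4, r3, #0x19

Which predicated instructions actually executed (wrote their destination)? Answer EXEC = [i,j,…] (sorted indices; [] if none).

[0] flags=0010 → (cmp)
[1] flags=0010 GE?T → r0=0xce
[2] flags=0010 LT?F → skip
[3] flags=0010 CC?F → skip
[4] flags=0000 → (cmp)
[5] flags=0000 LE?F → skip
[6] flags=0000 VS?F → skip
[7] flags=0000 PL?T → r1=0xb0
[8] flags=1000 → (cmp)
[9] flags=1000 LT?T → r1=0x5c
[10] flags=1000 VC?T → r4=0xa4

EXEC = [1,7,9,10]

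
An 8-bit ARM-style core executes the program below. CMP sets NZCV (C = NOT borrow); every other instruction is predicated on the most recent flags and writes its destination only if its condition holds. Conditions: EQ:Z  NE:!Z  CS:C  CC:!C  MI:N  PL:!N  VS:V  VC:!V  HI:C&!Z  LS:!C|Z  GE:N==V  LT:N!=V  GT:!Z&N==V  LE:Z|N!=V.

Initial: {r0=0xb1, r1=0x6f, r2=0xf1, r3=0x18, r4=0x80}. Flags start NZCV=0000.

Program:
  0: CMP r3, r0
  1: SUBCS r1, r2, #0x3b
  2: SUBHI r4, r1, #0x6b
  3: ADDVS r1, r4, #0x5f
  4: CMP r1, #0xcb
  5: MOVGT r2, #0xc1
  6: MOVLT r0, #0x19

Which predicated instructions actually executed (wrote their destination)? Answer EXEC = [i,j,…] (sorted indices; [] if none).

EXEC = [5]

[0] flags=0000 → (cmp)
[1] flags=0000 CS?F → skip
[2] flags=0000 HI?F → skip
[3] flags=0000 VS?F → skip
[4] flags=1001 → (cmp)
[5] flags=1001 GT?T → r2=0xc1
[6] flags=1001 LT?F → skip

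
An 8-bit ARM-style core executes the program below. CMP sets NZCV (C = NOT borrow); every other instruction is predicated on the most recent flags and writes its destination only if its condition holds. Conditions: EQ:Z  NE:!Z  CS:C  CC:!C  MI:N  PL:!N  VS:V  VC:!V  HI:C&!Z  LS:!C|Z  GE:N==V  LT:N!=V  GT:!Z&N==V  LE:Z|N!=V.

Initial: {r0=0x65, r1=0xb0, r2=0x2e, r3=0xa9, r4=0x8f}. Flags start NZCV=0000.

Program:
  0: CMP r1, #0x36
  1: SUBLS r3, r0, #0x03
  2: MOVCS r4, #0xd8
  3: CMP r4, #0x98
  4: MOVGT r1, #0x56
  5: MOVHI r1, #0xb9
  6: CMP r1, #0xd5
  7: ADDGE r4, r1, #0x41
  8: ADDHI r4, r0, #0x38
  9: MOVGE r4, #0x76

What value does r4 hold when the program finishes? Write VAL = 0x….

[0] flags=0011 → (cmp)
[1] flags=0011 LS?F → skip
[2] flags=0011 CS?T → r4=0xd8
[3] flags=0010 → (cmp)
[4] flags=0010 GT?T → r1=0x56
[5] flags=0010 HI?T → r1=0xb9
[6] flags=1000 → (cmp)
[7] flags=1000 GE?F → skip
[8] flags=1000 HI?F → skip
[9] flags=1000 GE?F → skip

VAL = 0xd8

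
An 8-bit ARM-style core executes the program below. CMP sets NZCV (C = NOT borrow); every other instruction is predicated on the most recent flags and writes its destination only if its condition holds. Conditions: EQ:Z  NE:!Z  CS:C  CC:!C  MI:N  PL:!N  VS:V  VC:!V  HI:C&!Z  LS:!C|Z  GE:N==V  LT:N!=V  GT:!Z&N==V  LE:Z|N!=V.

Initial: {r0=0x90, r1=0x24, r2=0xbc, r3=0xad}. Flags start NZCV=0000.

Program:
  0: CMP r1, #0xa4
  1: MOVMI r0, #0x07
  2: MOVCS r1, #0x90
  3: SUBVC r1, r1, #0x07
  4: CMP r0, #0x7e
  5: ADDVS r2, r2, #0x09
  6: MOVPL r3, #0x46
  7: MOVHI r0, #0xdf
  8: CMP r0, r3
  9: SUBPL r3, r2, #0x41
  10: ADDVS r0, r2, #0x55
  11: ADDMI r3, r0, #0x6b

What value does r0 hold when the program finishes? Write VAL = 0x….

VAL = 0x07

[0] flags=1001 → (cmp)
[1] flags=1001 MI?T → r0=0x07
[2] flags=1001 CS?F → skip
[3] flags=1001 VC?F → skip
[4] flags=1000 → (cmp)
[5] flags=1000 VS?F → skip
[6] flags=1000 PL?F → skip
[7] flags=1000 HI?F → skip
[8] flags=0000 → (cmp)
[9] flags=0000 PL?T → r3=0x7b
[10] flags=0000 VS?F → skip
[11] flags=0000 MI?F → skip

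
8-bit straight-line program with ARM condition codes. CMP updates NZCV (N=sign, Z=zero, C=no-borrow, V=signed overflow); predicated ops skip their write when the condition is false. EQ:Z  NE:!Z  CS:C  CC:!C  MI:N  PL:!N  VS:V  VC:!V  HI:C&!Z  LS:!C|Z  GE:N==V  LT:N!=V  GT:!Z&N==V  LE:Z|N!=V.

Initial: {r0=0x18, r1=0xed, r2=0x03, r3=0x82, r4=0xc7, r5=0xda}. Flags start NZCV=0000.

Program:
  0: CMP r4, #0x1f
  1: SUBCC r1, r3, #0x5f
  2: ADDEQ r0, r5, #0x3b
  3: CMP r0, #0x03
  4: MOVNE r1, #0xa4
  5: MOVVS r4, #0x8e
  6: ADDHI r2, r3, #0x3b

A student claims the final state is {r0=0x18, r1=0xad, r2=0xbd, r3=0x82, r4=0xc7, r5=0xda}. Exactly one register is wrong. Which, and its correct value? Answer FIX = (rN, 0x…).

FIX = (r1, 0xa4)

[0] flags=1010 → (cmp)
[1] flags=1010 CC?F → skip
[2] flags=1010 EQ?F → skip
[3] flags=0010 → (cmp)
[4] flags=0010 NE?T → r1=0xa4
[5] flags=0010 VS?F → skip
[6] flags=0010 HI?T → r2=0xbd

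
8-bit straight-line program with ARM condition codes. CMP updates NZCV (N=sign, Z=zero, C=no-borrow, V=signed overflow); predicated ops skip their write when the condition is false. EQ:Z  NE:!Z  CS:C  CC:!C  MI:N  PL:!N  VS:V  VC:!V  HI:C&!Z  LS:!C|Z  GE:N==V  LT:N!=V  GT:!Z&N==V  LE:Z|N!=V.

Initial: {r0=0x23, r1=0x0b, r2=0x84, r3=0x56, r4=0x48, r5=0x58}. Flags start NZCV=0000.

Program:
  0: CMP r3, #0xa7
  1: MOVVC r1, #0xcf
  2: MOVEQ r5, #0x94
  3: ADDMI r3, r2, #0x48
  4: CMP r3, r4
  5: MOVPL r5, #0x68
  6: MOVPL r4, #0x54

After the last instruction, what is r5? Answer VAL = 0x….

0: ✓ CMP  NZCV=1001
1: · MOVVC
2: · MOVEQ
3: ✓ ADDMI  r3←0xcc
4: ✓ CMP  NZCV=1010
5: · MOVPL
6: · MOVPL

VAL = 0x58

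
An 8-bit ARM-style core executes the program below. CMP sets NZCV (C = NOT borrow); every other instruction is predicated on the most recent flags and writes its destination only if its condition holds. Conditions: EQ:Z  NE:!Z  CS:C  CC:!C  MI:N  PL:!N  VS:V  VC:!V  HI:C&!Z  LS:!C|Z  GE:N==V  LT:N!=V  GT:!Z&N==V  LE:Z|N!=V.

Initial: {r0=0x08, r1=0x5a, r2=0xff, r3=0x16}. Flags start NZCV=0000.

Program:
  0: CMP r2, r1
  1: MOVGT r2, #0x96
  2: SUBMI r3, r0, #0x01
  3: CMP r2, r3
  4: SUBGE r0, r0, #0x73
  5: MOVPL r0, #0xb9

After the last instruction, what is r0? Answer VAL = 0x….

[0] flags=1010 → (cmp)
[1] flags=1010 GT?F → skip
[2] flags=1010 MI?T → r3=0x07
[3] flags=1010 → (cmp)
[4] flags=1010 GE?F → skip
[5] flags=1010 PL?F → skip

VAL = 0x08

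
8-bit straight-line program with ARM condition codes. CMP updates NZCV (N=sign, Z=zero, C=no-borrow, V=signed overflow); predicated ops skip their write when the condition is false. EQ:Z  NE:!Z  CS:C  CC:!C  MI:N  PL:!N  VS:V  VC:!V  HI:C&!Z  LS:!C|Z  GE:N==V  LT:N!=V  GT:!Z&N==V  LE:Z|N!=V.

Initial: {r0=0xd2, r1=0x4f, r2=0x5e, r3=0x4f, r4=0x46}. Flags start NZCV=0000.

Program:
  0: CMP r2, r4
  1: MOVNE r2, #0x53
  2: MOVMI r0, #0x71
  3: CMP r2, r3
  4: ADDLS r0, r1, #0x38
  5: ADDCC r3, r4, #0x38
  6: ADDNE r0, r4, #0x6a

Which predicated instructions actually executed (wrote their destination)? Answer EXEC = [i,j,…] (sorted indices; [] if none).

[0] flags=0010 → (cmp)
[1] flags=0010 NE?T → r2=0x53
[2] flags=0010 MI?F → skip
[3] flags=0010 → (cmp)
[4] flags=0010 LS?F → skip
[5] flags=0010 CC?F → skip
[6] flags=0010 NE?T → r0=0xb0

EXEC = [1,6]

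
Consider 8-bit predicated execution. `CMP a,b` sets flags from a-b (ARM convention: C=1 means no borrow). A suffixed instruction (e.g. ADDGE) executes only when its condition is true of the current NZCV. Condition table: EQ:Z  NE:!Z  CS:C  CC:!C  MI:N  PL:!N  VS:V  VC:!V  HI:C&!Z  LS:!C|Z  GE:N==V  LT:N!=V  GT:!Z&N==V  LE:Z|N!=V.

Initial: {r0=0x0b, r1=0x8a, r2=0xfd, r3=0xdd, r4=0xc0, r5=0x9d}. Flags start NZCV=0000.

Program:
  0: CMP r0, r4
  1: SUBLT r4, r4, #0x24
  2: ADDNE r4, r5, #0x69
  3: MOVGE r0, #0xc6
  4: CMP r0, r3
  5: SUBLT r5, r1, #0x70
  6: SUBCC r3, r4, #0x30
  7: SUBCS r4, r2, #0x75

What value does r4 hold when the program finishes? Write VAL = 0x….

[0] flags=0000 → (cmp)
[1] flags=0000 LT?F → skip
[2] flags=0000 NE?T → r4=0x06
[3] flags=0000 GE?T → r0=0xc6
[4] flags=1000 → (cmp)
[5] flags=1000 LT?T → r5=0x1a
[6] flags=1000 CC?T → r3=0xd6
[7] flags=1000 CS?F → skip

VAL = 0x06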